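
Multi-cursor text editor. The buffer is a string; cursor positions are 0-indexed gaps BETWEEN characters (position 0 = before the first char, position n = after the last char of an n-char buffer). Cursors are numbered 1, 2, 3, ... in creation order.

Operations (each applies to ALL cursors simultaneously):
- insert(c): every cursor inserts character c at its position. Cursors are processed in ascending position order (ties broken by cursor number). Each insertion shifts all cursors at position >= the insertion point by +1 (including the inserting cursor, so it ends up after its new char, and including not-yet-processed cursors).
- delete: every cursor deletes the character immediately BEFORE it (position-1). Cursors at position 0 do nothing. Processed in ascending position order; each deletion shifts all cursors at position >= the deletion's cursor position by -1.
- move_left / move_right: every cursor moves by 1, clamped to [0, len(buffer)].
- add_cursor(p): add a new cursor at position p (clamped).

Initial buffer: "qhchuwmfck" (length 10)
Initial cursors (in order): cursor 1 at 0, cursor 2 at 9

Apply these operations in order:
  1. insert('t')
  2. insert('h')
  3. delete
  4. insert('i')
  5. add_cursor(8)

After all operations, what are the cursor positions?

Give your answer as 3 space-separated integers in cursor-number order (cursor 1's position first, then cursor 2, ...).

After op 1 (insert('t')): buffer="tqhchuwmfctk" (len 12), cursors c1@1 c2@11, authorship 1.........2.
After op 2 (insert('h')): buffer="thqhchuwmfcthk" (len 14), cursors c1@2 c2@13, authorship 11.........22.
After op 3 (delete): buffer="tqhchuwmfctk" (len 12), cursors c1@1 c2@11, authorship 1.........2.
After op 4 (insert('i')): buffer="tiqhchuwmfctik" (len 14), cursors c1@2 c2@13, authorship 11.........22.
After op 5 (add_cursor(8)): buffer="tiqhchuwmfctik" (len 14), cursors c1@2 c3@8 c2@13, authorship 11.........22.

Answer: 2 13 8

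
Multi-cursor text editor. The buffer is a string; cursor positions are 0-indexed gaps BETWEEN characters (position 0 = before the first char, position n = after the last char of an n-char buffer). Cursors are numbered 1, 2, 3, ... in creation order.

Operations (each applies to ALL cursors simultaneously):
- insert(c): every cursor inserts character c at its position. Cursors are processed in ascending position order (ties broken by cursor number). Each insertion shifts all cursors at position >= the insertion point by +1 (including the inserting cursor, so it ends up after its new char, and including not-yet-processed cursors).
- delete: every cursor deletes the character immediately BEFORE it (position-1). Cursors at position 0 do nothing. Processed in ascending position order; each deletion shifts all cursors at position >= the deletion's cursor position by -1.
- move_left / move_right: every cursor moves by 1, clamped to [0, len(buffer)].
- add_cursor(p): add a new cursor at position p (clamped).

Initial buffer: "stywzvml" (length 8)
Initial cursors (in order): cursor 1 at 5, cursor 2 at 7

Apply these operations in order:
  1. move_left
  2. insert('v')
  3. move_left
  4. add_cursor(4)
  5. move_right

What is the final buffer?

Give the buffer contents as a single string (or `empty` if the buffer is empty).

Answer: stywvzvvml

Derivation:
After op 1 (move_left): buffer="stywzvml" (len 8), cursors c1@4 c2@6, authorship ........
After op 2 (insert('v')): buffer="stywvzvvml" (len 10), cursors c1@5 c2@8, authorship ....1..2..
After op 3 (move_left): buffer="stywvzvvml" (len 10), cursors c1@4 c2@7, authorship ....1..2..
After op 4 (add_cursor(4)): buffer="stywvzvvml" (len 10), cursors c1@4 c3@4 c2@7, authorship ....1..2..
After op 5 (move_right): buffer="stywvzvvml" (len 10), cursors c1@5 c3@5 c2@8, authorship ....1..2..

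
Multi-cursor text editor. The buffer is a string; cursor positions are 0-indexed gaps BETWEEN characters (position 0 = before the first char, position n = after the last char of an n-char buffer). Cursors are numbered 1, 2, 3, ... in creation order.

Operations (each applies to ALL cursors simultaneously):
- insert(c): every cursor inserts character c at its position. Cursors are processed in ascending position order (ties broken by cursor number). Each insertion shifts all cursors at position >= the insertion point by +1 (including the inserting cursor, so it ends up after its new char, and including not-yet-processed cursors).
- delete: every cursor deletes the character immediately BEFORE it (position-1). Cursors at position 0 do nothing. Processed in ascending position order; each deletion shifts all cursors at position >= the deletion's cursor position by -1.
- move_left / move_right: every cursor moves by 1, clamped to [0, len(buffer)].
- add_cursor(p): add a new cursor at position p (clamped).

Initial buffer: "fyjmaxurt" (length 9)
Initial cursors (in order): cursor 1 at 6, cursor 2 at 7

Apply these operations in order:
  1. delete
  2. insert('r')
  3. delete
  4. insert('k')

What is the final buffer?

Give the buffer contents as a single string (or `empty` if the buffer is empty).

After op 1 (delete): buffer="fyjmart" (len 7), cursors c1@5 c2@5, authorship .......
After op 2 (insert('r')): buffer="fyjmarrrt" (len 9), cursors c1@7 c2@7, authorship .....12..
After op 3 (delete): buffer="fyjmart" (len 7), cursors c1@5 c2@5, authorship .......
After op 4 (insert('k')): buffer="fyjmakkrt" (len 9), cursors c1@7 c2@7, authorship .....12..

Answer: fyjmakkrt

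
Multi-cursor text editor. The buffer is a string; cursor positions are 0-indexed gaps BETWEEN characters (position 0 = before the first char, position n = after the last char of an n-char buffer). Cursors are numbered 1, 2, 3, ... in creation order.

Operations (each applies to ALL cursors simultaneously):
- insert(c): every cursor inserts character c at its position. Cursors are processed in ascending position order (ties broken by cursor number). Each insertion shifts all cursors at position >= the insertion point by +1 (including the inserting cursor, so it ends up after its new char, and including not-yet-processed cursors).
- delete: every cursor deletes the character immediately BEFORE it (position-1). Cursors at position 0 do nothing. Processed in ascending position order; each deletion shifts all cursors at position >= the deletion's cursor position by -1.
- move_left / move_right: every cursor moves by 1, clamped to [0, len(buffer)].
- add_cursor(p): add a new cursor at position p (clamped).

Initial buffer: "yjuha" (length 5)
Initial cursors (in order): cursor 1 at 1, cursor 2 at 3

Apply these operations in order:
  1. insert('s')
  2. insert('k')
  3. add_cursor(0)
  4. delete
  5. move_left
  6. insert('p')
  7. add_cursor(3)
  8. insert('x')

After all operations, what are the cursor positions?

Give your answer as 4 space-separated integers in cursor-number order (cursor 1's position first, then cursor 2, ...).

Answer: 6 11 2 6

Derivation:
After op 1 (insert('s')): buffer="ysjusha" (len 7), cursors c1@2 c2@5, authorship .1..2..
After op 2 (insert('k')): buffer="yskjuskha" (len 9), cursors c1@3 c2@7, authorship .11..22..
After op 3 (add_cursor(0)): buffer="yskjuskha" (len 9), cursors c3@0 c1@3 c2@7, authorship .11..22..
After op 4 (delete): buffer="ysjusha" (len 7), cursors c3@0 c1@2 c2@5, authorship .1..2..
After op 5 (move_left): buffer="ysjusha" (len 7), cursors c3@0 c1@1 c2@4, authorship .1..2..
After op 6 (insert('p')): buffer="pypsjupsha" (len 10), cursors c3@1 c1@3 c2@7, authorship 3.11..22..
After op 7 (add_cursor(3)): buffer="pypsjupsha" (len 10), cursors c3@1 c1@3 c4@3 c2@7, authorship 3.11..22..
After op 8 (insert('x')): buffer="pxypxxsjupxsha" (len 14), cursors c3@2 c1@6 c4@6 c2@11, authorship 33.1141..222..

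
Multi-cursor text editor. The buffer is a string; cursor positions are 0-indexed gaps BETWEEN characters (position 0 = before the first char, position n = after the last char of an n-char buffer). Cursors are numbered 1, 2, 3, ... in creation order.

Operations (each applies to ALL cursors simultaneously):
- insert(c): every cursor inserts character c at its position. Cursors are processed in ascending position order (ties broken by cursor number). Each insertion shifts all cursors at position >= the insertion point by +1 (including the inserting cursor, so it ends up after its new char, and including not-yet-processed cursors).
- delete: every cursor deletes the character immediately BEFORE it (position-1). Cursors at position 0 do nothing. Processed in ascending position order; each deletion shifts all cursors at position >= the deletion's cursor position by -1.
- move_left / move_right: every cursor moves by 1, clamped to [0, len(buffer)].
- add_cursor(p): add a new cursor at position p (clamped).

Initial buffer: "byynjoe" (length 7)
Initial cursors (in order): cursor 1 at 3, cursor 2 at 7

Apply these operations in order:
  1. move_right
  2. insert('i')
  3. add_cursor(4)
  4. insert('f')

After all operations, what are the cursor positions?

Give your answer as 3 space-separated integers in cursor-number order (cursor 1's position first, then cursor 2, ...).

Answer: 7 12 5

Derivation:
After op 1 (move_right): buffer="byynjoe" (len 7), cursors c1@4 c2@7, authorship .......
After op 2 (insert('i')): buffer="byynijoei" (len 9), cursors c1@5 c2@9, authorship ....1...2
After op 3 (add_cursor(4)): buffer="byynijoei" (len 9), cursors c3@4 c1@5 c2@9, authorship ....1...2
After op 4 (insert('f')): buffer="byynfifjoeif" (len 12), cursors c3@5 c1@7 c2@12, authorship ....311...22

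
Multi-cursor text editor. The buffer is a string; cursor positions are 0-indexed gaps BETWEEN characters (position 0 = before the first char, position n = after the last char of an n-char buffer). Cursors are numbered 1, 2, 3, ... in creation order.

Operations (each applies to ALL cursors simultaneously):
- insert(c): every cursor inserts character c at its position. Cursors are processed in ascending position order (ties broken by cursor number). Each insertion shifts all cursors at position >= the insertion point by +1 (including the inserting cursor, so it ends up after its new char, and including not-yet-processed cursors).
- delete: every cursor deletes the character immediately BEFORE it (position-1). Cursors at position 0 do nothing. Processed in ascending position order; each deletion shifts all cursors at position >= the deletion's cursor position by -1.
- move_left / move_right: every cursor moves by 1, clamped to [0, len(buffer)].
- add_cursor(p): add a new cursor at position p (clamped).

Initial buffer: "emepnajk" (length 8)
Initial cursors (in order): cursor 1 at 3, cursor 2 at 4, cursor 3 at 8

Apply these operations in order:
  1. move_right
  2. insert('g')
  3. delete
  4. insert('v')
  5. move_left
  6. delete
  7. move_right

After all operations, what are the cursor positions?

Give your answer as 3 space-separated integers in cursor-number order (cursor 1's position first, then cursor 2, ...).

After op 1 (move_right): buffer="emepnajk" (len 8), cursors c1@4 c2@5 c3@8, authorship ........
After op 2 (insert('g')): buffer="emepgngajkg" (len 11), cursors c1@5 c2@7 c3@11, authorship ....1.2...3
After op 3 (delete): buffer="emepnajk" (len 8), cursors c1@4 c2@5 c3@8, authorship ........
After op 4 (insert('v')): buffer="emepvnvajkv" (len 11), cursors c1@5 c2@7 c3@11, authorship ....1.2...3
After op 5 (move_left): buffer="emepvnvajkv" (len 11), cursors c1@4 c2@6 c3@10, authorship ....1.2...3
After op 6 (delete): buffer="emevvajv" (len 8), cursors c1@3 c2@4 c3@7, authorship ...12..3
After op 7 (move_right): buffer="emevvajv" (len 8), cursors c1@4 c2@5 c3@8, authorship ...12..3

Answer: 4 5 8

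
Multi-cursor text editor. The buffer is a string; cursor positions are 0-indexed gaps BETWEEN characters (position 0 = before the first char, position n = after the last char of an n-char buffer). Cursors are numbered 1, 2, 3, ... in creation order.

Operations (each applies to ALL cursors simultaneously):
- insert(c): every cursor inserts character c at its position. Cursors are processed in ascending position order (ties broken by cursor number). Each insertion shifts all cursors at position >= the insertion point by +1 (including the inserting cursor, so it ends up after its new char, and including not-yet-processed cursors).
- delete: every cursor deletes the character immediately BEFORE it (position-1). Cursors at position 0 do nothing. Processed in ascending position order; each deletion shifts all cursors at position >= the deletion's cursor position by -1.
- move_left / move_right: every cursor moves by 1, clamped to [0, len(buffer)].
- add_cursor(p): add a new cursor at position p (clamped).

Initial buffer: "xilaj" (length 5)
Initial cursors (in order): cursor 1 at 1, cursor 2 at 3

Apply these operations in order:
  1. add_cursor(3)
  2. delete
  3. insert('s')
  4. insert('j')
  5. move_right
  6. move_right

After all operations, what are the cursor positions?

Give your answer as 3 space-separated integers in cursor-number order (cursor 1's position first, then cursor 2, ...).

Answer: 8 8 8

Derivation:
After op 1 (add_cursor(3)): buffer="xilaj" (len 5), cursors c1@1 c2@3 c3@3, authorship .....
After op 2 (delete): buffer="aj" (len 2), cursors c1@0 c2@0 c3@0, authorship ..
After op 3 (insert('s')): buffer="sssaj" (len 5), cursors c1@3 c2@3 c3@3, authorship 123..
After op 4 (insert('j')): buffer="sssjjjaj" (len 8), cursors c1@6 c2@6 c3@6, authorship 123123..
After op 5 (move_right): buffer="sssjjjaj" (len 8), cursors c1@7 c2@7 c3@7, authorship 123123..
After op 6 (move_right): buffer="sssjjjaj" (len 8), cursors c1@8 c2@8 c3@8, authorship 123123..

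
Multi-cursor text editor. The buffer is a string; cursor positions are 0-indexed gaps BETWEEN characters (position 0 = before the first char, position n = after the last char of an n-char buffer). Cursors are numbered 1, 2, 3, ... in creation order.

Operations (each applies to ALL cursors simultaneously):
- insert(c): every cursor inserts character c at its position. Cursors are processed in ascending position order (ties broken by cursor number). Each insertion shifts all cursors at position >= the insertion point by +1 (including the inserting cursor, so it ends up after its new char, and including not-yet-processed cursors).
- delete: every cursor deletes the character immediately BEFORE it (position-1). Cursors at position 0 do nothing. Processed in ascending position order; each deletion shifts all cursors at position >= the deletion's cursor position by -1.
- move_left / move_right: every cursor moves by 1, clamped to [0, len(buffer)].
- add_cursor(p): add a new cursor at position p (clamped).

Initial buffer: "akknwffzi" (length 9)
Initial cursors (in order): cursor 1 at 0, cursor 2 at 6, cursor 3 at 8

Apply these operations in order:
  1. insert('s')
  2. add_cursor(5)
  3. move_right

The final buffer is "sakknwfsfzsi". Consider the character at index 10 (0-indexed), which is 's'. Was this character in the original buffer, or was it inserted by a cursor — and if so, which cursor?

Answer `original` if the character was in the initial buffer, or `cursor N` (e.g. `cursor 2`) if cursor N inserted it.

Answer: cursor 3

Derivation:
After op 1 (insert('s')): buffer="sakknwfsfzsi" (len 12), cursors c1@1 c2@8 c3@11, authorship 1......2..3.
After op 2 (add_cursor(5)): buffer="sakknwfsfzsi" (len 12), cursors c1@1 c4@5 c2@8 c3@11, authorship 1......2..3.
After op 3 (move_right): buffer="sakknwfsfzsi" (len 12), cursors c1@2 c4@6 c2@9 c3@12, authorship 1......2..3.
Authorship (.=original, N=cursor N): 1 . . . . . . 2 . . 3 .
Index 10: author = 3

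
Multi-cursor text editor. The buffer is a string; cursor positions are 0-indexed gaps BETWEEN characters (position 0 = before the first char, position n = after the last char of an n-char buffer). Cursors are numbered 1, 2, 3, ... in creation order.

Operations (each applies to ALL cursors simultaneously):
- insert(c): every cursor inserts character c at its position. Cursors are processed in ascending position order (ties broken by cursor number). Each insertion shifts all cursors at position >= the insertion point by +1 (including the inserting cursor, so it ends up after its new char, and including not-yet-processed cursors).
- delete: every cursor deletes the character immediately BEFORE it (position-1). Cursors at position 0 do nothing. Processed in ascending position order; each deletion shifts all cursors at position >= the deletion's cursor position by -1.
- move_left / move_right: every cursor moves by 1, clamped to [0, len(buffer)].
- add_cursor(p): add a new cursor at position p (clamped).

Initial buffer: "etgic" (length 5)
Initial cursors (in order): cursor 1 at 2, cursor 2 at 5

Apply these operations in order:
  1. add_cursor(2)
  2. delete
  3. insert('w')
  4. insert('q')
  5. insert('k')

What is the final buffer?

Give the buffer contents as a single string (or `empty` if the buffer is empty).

Answer: wwqqkkgiwqk

Derivation:
After op 1 (add_cursor(2)): buffer="etgic" (len 5), cursors c1@2 c3@2 c2@5, authorship .....
After op 2 (delete): buffer="gi" (len 2), cursors c1@0 c3@0 c2@2, authorship ..
After op 3 (insert('w')): buffer="wwgiw" (len 5), cursors c1@2 c3@2 c2@5, authorship 13..2
After op 4 (insert('q')): buffer="wwqqgiwq" (len 8), cursors c1@4 c3@4 c2@8, authorship 1313..22
After op 5 (insert('k')): buffer="wwqqkkgiwqk" (len 11), cursors c1@6 c3@6 c2@11, authorship 131313..222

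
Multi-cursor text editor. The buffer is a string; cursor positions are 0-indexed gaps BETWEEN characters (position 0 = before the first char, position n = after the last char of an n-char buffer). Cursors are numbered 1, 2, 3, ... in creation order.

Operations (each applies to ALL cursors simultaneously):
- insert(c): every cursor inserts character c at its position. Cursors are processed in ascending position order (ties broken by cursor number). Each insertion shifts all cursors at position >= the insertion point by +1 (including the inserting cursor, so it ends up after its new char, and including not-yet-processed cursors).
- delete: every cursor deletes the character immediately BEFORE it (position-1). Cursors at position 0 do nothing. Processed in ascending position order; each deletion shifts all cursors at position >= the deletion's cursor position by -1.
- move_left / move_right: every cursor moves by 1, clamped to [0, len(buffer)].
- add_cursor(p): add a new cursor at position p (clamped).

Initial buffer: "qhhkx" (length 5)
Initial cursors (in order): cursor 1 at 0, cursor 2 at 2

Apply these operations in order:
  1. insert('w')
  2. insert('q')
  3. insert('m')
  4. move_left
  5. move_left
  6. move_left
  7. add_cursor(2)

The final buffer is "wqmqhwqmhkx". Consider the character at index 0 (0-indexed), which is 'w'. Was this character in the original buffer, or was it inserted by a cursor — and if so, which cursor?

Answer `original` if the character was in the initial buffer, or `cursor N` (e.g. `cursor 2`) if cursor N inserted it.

After op 1 (insert('w')): buffer="wqhwhkx" (len 7), cursors c1@1 c2@4, authorship 1..2...
After op 2 (insert('q')): buffer="wqqhwqhkx" (len 9), cursors c1@2 c2@6, authorship 11..22...
After op 3 (insert('m')): buffer="wqmqhwqmhkx" (len 11), cursors c1@3 c2@8, authorship 111..222...
After op 4 (move_left): buffer="wqmqhwqmhkx" (len 11), cursors c1@2 c2@7, authorship 111..222...
After op 5 (move_left): buffer="wqmqhwqmhkx" (len 11), cursors c1@1 c2@6, authorship 111..222...
After op 6 (move_left): buffer="wqmqhwqmhkx" (len 11), cursors c1@0 c2@5, authorship 111..222...
After op 7 (add_cursor(2)): buffer="wqmqhwqmhkx" (len 11), cursors c1@0 c3@2 c2@5, authorship 111..222...
Authorship (.=original, N=cursor N): 1 1 1 . . 2 2 2 . . .
Index 0: author = 1

Answer: cursor 1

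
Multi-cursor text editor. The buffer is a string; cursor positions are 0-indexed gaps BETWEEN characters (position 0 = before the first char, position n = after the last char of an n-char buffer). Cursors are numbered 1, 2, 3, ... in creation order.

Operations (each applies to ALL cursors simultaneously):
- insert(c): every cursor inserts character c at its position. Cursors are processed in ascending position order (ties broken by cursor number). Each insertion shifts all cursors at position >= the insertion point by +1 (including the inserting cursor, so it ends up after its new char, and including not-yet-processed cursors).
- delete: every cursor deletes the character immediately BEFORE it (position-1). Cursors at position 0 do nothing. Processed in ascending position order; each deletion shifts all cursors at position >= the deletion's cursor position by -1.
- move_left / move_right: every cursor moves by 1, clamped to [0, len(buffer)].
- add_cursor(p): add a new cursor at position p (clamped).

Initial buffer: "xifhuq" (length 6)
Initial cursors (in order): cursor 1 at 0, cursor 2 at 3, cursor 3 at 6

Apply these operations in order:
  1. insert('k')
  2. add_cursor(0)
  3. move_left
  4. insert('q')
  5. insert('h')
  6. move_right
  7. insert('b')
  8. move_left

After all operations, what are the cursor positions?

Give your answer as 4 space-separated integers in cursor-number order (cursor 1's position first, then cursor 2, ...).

After op 1 (insert('k')): buffer="kxifkhuqk" (len 9), cursors c1@1 c2@5 c3@9, authorship 1...2...3
After op 2 (add_cursor(0)): buffer="kxifkhuqk" (len 9), cursors c4@0 c1@1 c2@5 c3@9, authorship 1...2...3
After op 3 (move_left): buffer="kxifkhuqk" (len 9), cursors c1@0 c4@0 c2@4 c3@8, authorship 1...2...3
After op 4 (insert('q')): buffer="qqkxifqkhuqqk" (len 13), cursors c1@2 c4@2 c2@7 c3@12, authorship 141...22...33
After op 5 (insert('h')): buffer="qqhhkxifqhkhuqqhk" (len 17), cursors c1@4 c4@4 c2@10 c3@16, authorship 14141...222...333
After op 6 (move_right): buffer="qqhhkxifqhkhuqqhk" (len 17), cursors c1@5 c4@5 c2@11 c3@17, authorship 14141...222...333
After op 7 (insert('b')): buffer="qqhhkbbxifqhkbhuqqhkb" (len 21), cursors c1@7 c4@7 c2@14 c3@21, authorship 1414114...2222...3333
After op 8 (move_left): buffer="qqhhkbbxifqhkbhuqqhkb" (len 21), cursors c1@6 c4@6 c2@13 c3@20, authorship 1414114...2222...3333

Answer: 6 13 20 6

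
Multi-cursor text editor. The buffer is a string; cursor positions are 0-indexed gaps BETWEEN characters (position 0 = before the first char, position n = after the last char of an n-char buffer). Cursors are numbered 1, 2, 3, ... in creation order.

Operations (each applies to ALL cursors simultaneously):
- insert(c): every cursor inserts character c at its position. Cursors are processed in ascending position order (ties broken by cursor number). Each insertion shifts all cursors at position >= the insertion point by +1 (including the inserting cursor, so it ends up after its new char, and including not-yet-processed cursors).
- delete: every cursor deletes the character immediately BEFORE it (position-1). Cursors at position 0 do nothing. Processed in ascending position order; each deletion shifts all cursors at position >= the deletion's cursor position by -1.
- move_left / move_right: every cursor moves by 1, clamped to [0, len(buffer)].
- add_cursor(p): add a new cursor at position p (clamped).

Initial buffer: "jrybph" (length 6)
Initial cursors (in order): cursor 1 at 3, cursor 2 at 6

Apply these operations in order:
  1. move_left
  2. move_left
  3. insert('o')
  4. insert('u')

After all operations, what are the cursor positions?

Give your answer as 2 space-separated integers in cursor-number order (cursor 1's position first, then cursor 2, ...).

Answer: 3 8

Derivation:
After op 1 (move_left): buffer="jrybph" (len 6), cursors c1@2 c2@5, authorship ......
After op 2 (move_left): buffer="jrybph" (len 6), cursors c1@1 c2@4, authorship ......
After op 3 (insert('o')): buffer="joryboph" (len 8), cursors c1@2 c2@6, authorship .1...2..
After op 4 (insert('u')): buffer="jourybouph" (len 10), cursors c1@3 c2@8, authorship .11...22..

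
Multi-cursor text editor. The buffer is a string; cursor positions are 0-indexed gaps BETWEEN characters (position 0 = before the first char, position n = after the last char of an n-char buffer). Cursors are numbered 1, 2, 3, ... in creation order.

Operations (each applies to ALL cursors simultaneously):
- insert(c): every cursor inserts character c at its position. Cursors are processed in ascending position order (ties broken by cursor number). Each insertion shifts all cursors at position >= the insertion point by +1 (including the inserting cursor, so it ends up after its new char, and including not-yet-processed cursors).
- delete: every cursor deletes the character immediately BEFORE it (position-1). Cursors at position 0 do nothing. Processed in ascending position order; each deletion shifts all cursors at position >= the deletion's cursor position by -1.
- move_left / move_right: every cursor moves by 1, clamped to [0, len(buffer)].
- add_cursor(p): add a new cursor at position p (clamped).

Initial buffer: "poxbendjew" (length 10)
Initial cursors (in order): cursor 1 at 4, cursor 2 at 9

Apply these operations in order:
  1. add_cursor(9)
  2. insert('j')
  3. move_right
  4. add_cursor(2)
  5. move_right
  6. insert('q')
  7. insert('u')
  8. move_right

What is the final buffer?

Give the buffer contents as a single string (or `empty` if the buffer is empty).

After op 1 (add_cursor(9)): buffer="poxbendjew" (len 10), cursors c1@4 c2@9 c3@9, authorship ..........
After op 2 (insert('j')): buffer="poxbjendjejjw" (len 13), cursors c1@5 c2@12 c3@12, authorship ....1.....23.
After op 3 (move_right): buffer="poxbjendjejjw" (len 13), cursors c1@6 c2@13 c3@13, authorship ....1.....23.
After op 4 (add_cursor(2)): buffer="poxbjendjejjw" (len 13), cursors c4@2 c1@6 c2@13 c3@13, authorship ....1.....23.
After op 5 (move_right): buffer="poxbjendjejjw" (len 13), cursors c4@3 c1@7 c2@13 c3@13, authorship ....1.....23.
After op 6 (insert('q')): buffer="poxqbjenqdjejjwqq" (len 17), cursors c4@4 c1@9 c2@17 c3@17, authorship ...4.1..1...23.23
After op 7 (insert('u')): buffer="poxqubjenqudjejjwqquu" (len 21), cursors c4@5 c1@11 c2@21 c3@21, authorship ...44.1..11...23.2323
After op 8 (move_right): buffer="poxqubjenqudjejjwqquu" (len 21), cursors c4@6 c1@12 c2@21 c3@21, authorship ...44.1..11...23.2323

Answer: poxqubjenqudjejjwqquu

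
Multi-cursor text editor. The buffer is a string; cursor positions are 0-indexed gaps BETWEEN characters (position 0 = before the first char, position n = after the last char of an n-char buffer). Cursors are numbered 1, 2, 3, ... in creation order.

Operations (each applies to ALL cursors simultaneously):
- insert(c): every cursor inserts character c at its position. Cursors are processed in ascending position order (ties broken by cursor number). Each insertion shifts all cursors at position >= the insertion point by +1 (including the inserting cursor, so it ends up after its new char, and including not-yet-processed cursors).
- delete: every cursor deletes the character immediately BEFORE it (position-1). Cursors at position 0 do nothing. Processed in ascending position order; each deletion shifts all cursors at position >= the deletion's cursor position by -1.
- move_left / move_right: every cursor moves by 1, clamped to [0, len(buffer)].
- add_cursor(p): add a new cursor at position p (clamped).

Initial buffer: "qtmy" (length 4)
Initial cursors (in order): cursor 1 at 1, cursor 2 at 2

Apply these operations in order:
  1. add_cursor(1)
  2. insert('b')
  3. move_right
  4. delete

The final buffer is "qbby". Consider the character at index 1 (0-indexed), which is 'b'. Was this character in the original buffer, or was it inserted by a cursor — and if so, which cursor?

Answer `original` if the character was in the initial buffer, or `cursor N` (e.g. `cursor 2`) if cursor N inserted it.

After op 1 (add_cursor(1)): buffer="qtmy" (len 4), cursors c1@1 c3@1 c2@2, authorship ....
After op 2 (insert('b')): buffer="qbbtbmy" (len 7), cursors c1@3 c3@3 c2@5, authorship .13.2..
After op 3 (move_right): buffer="qbbtbmy" (len 7), cursors c1@4 c3@4 c2@6, authorship .13.2..
After op 4 (delete): buffer="qbby" (len 4), cursors c1@2 c3@2 c2@3, authorship .12.
Authorship (.=original, N=cursor N): . 1 2 .
Index 1: author = 1

Answer: cursor 1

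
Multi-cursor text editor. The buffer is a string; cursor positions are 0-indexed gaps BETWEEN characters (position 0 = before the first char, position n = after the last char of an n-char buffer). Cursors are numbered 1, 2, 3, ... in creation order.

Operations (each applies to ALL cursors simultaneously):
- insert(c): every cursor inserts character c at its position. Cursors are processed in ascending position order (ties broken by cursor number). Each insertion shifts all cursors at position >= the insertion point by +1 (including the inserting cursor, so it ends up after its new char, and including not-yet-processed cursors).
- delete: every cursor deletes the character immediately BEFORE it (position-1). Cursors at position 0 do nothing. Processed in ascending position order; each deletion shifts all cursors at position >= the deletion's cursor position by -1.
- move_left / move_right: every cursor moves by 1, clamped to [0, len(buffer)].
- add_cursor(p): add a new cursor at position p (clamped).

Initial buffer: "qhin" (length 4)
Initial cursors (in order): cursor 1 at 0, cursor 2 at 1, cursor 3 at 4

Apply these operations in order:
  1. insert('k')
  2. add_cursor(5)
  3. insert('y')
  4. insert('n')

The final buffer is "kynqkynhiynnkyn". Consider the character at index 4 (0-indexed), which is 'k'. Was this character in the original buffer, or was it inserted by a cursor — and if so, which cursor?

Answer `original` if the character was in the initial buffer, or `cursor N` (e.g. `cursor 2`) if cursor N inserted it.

After op 1 (insert('k')): buffer="kqkhink" (len 7), cursors c1@1 c2@3 c3@7, authorship 1.2...3
After op 2 (add_cursor(5)): buffer="kqkhink" (len 7), cursors c1@1 c2@3 c4@5 c3@7, authorship 1.2...3
After op 3 (insert('y')): buffer="kyqkyhiynky" (len 11), cursors c1@2 c2@5 c4@8 c3@11, authorship 11.22..4.33
After op 4 (insert('n')): buffer="kynqkynhiynnkyn" (len 15), cursors c1@3 c2@7 c4@11 c3@15, authorship 111.222..44.333
Authorship (.=original, N=cursor N): 1 1 1 . 2 2 2 . . 4 4 . 3 3 3
Index 4: author = 2

Answer: cursor 2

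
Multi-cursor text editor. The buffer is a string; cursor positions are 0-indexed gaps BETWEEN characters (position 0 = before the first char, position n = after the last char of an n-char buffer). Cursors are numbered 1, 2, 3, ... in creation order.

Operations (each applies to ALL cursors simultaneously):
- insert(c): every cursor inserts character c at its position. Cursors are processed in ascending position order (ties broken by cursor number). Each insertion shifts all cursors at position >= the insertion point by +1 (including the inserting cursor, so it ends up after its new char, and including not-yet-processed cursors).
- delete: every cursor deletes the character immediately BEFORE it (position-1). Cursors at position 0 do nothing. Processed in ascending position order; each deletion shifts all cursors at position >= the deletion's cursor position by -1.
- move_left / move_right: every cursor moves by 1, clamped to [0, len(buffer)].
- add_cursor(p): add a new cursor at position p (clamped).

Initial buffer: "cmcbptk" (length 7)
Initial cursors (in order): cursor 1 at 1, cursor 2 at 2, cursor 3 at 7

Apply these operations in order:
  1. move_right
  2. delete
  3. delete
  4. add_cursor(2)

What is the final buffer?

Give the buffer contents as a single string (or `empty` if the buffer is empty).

After op 1 (move_right): buffer="cmcbptk" (len 7), cursors c1@2 c2@3 c3@7, authorship .......
After op 2 (delete): buffer="cbpt" (len 4), cursors c1@1 c2@1 c3@4, authorship ....
After op 3 (delete): buffer="bp" (len 2), cursors c1@0 c2@0 c3@2, authorship ..
After op 4 (add_cursor(2)): buffer="bp" (len 2), cursors c1@0 c2@0 c3@2 c4@2, authorship ..

Answer: bp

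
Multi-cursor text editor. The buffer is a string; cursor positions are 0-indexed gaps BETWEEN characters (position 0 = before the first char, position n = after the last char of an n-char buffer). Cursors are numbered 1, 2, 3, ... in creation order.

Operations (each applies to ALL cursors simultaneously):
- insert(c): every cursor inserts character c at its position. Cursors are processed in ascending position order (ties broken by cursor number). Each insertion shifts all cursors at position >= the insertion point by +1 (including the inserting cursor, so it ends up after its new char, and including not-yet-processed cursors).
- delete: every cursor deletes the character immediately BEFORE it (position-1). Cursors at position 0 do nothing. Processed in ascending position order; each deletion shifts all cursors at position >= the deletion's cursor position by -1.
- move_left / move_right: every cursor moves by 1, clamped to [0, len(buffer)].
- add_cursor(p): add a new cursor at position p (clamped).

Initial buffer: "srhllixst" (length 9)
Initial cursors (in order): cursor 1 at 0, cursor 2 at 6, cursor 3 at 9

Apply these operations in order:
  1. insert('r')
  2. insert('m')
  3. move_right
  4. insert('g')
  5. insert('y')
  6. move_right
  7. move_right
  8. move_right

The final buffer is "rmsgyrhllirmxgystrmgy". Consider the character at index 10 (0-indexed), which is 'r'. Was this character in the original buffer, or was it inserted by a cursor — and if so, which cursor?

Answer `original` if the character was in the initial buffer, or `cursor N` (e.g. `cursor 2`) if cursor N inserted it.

After op 1 (insert('r')): buffer="rsrhllirxstr" (len 12), cursors c1@1 c2@8 c3@12, authorship 1......2...3
After op 2 (insert('m')): buffer="rmsrhllirmxstrm" (len 15), cursors c1@2 c2@10 c3@15, authorship 11......22...33
After op 3 (move_right): buffer="rmsrhllirmxstrm" (len 15), cursors c1@3 c2@11 c3@15, authorship 11......22...33
After op 4 (insert('g')): buffer="rmsgrhllirmxgstrmg" (len 18), cursors c1@4 c2@13 c3@18, authorship 11.1.....22.2..333
After op 5 (insert('y')): buffer="rmsgyrhllirmxgystrmgy" (len 21), cursors c1@5 c2@15 c3@21, authorship 11.11.....22.22..3333
After op 6 (move_right): buffer="rmsgyrhllirmxgystrmgy" (len 21), cursors c1@6 c2@16 c3@21, authorship 11.11.....22.22..3333
After op 7 (move_right): buffer="rmsgyrhllirmxgystrmgy" (len 21), cursors c1@7 c2@17 c3@21, authorship 11.11.....22.22..3333
After op 8 (move_right): buffer="rmsgyrhllirmxgystrmgy" (len 21), cursors c1@8 c2@18 c3@21, authorship 11.11.....22.22..3333
Authorship (.=original, N=cursor N): 1 1 . 1 1 . . . . . 2 2 . 2 2 . . 3 3 3 3
Index 10: author = 2

Answer: cursor 2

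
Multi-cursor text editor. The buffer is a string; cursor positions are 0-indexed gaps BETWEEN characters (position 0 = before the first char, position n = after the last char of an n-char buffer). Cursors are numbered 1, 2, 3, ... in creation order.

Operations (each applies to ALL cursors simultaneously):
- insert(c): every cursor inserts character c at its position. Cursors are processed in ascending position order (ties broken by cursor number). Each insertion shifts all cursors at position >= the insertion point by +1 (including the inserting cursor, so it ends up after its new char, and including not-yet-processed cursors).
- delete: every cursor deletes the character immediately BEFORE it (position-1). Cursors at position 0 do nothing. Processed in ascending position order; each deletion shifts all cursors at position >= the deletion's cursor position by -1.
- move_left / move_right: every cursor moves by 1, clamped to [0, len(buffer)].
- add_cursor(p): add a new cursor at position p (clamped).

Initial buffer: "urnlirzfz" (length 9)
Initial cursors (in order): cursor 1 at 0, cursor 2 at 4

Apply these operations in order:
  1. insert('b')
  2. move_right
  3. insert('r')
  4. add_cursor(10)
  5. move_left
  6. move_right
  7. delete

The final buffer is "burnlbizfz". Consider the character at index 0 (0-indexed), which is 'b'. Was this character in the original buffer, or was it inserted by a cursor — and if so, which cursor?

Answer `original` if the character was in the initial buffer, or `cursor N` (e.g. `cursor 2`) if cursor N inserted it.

Answer: cursor 1

Derivation:
After op 1 (insert('b')): buffer="burnlbirzfz" (len 11), cursors c1@1 c2@6, authorship 1....2.....
After op 2 (move_right): buffer="burnlbirzfz" (len 11), cursors c1@2 c2@7, authorship 1....2.....
After op 3 (insert('r')): buffer="burrnlbirrzfz" (len 13), cursors c1@3 c2@9, authorship 1.1...2.2....
After op 4 (add_cursor(10)): buffer="burrnlbirrzfz" (len 13), cursors c1@3 c2@9 c3@10, authorship 1.1...2.2....
After op 5 (move_left): buffer="burrnlbirrzfz" (len 13), cursors c1@2 c2@8 c3@9, authorship 1.1...2.2....
After op 6 (move_right): buffer="burrnlbirrzfz" (len 13), cursors c1@3 c2@9 c3@10, authorship 1.1...2.2....
After op 7 (delete): buffer="burnlbizfz" (len 10), cursors c1@2 c2@7 c3@7, authorship 1....2....
Authorship (.=original, N=cursor N): 1 . . . . 2 . . . .
Index 0: author = 1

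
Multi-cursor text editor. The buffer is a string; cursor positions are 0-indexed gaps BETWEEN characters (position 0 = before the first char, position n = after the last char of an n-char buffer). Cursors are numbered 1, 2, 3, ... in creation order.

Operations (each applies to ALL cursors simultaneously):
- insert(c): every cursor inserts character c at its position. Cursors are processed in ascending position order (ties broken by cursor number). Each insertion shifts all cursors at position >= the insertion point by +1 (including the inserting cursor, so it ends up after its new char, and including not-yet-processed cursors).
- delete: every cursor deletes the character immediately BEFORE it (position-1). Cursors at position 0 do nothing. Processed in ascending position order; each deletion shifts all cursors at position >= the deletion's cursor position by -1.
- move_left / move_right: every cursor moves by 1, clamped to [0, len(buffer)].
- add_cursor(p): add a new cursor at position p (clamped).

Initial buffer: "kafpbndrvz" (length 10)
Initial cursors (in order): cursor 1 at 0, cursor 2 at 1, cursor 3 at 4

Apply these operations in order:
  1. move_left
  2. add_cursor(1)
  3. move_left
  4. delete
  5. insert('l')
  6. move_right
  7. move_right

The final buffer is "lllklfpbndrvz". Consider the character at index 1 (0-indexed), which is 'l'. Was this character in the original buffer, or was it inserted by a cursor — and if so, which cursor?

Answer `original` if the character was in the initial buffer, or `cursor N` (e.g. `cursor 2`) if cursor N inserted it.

After op 1 (move_left): buffer="kafpbndrvz" (len 10), cursors c1@0 c2@0 c3@3, authorship ..........
After op 2 (add_cursor(1)): buffer="kafpbndrvz" (len 10), cursors c1@0 c2@0 c4@1 c3@3, authorship ..........
After op 3 (move_left): buffer="kafpbndrvz" (len 10), cursors c1@0 c2@0 c4@0 c3@2, authorship ..........
After op 4 (delete): buffer="kfpbndrvz" (len 9), cursors c1@0 c2@0 c4@0 c3@1, authorship .........
After op 5 (insert('l')): buffer="lllklfpbndrvz" (len 13), cursors c1@3 c2@3 c4@3 c3@5, authorship 124.3........
After op 6 (move_right): buffer="lllklfpbndrvz" (len 13), cursors c1@4 c2@4 c4@4 c3@6, authorship 124.3........
After op 7 (move_right): buffer="lllklfpbndrvz" (len 13), cursors c1@5 c2@5 c4@5 c3@7, authorship 124.3........
Authorship (.=original, N=cursor N): 1 2 4 . 3 . . . . . . . .
Index 1: author = 2

Answer: cursor 2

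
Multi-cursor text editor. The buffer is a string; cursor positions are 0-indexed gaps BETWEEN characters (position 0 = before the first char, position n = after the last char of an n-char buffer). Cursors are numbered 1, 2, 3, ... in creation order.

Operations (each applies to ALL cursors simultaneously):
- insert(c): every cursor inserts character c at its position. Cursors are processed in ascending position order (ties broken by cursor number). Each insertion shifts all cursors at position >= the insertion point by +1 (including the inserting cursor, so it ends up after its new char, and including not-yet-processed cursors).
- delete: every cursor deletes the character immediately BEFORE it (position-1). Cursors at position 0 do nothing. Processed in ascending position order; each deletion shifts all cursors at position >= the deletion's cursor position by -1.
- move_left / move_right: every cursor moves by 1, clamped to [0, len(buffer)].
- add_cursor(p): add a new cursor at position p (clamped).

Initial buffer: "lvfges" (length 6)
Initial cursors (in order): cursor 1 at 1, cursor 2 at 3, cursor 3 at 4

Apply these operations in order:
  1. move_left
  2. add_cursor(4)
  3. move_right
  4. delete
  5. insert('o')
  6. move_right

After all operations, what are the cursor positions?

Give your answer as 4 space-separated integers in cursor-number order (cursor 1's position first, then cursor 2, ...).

Answer: 2 6 6 6

Derivation:
After op 1 (move_left): buffer="lvfges" (len 6), cursors c1@0 c2@2 c3@3, authorship ......
After op 2 (add_cursor(4)): buffer="lvfges" (len 6), cursors c1@0 c2@2 c3@3 c4@4, authorship ......
After op 3 (move_right): buffer="lvfges" (len 6), cursors c1@1 c2@3 c3@4 c4@5, authorship ......
After op 4 (delete): buffer="vs" (len 2), cursors c1@0 c2@1 c3@1 c4@1, authorship ..
After op 5 (insert('o')): buffer="ovooos" (len 6), cursors c1@1 c2@5 c3@5 c4@5, authorship 1.234.
After op 6 (move_right): buffer="ovooos" (len 6), cursors c1@2 c2@6 c3@6 c4@6, authorship 1.234.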